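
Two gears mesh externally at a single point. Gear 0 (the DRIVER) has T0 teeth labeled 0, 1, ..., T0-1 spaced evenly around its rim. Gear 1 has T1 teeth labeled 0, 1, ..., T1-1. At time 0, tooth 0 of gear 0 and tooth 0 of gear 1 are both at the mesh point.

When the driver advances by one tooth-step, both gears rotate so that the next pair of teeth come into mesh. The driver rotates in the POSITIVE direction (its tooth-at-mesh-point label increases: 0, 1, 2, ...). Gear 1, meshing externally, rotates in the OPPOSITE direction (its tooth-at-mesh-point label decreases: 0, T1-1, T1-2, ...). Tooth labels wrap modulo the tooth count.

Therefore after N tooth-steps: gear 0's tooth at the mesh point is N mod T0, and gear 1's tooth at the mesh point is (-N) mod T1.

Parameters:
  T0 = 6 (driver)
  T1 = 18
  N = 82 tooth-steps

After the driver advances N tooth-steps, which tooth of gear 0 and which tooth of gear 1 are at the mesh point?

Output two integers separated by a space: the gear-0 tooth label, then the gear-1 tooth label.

Gear 0 (driver, T0=6): tooth at mesh = N mod T0
  82 = 13 * 6 + 4, so 82 mod 6 = 4
  gear 0 tooth = 4
Gear 1 (driven, T1=18): tooth at mesh = (-N) mod T1
  82 = 4 * 18 + 10, so 82 mod 18 = 10
  (-82) mod 18 = (-10) mod 18 = 18 - 10 = 8
Mesh after 82 steps: gear-0 tooth 4 meets gear-1 tooth 8

Answer: 4 8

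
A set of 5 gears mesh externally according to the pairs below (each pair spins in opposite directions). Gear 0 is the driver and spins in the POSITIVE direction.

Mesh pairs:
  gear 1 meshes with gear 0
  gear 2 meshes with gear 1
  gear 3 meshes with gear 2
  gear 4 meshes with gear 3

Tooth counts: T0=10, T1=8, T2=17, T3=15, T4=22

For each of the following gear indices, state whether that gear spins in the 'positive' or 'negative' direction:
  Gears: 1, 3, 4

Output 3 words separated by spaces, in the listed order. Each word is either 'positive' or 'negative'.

Gear 0 (driver): positive (depth 0)
  gear 1: meshes with gear 0 -> depth 1 -> negative (opposite of gear 0)
  gear 2: meshes with gear 1 -> depth 2 -> positive (opposite of gear 1)
  gear 3: meshes with gear 2 -> depth 3 -> negative (opposite of gear 2)
  gear 4: meshes with gear 3 -> depth 4 -> positive (opposite of gear 3)
Queried indices 1, 3, 4 -> negative, negative, positive

Answer: negative negative positive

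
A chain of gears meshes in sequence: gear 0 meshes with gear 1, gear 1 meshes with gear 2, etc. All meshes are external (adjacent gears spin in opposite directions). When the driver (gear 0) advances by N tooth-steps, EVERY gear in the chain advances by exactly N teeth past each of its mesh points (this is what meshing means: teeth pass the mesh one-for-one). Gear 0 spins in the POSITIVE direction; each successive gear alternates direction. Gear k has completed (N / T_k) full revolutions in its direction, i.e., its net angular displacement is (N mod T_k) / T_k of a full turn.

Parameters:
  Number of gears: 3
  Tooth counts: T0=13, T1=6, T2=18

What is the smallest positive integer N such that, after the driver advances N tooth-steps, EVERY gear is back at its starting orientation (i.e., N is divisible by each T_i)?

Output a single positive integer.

Answer: 234

Derivation:
Gear k returns to start when N is a multiple of T_k.
All gears at start simultaneously when N is a common multiple of [13, 6, 18]; the smallest such N is lcm(13, 6, 18).
Start: lcm = T0 = 13
Fold in T1=6: gcd(13, 6) = 1; lcm(13, 6) = 13 * 6 / 1 = 78 / 1 = 78
Fold in T2=18: gcd(78, 18) = 6; lcm(78, 18) = 78 * 18 / 6 = 1404 / 6 = 234
Full cycle length = 234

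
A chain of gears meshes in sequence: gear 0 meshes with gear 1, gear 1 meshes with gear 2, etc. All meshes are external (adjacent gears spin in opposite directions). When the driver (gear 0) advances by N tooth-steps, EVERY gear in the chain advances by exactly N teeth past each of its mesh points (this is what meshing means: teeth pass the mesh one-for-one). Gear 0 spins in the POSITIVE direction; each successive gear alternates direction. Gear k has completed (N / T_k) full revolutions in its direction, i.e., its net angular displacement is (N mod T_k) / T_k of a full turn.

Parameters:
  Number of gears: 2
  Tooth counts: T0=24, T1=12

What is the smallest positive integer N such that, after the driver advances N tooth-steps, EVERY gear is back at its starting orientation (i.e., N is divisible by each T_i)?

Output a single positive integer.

Gear k returns to start when N is a multiple of T_k.
All gears at start simultaneously when N is a common multiple of [24, 12]; the smallest such N is lcm(24, 12).
Start: lcm = T0 = 24
Fold in T1=12: gcd(24, 12) = 12; lcm(24, 12) = 24 * 12 / 12 = 288 / 12 = 24
Full cycle length = 24

Answer: 24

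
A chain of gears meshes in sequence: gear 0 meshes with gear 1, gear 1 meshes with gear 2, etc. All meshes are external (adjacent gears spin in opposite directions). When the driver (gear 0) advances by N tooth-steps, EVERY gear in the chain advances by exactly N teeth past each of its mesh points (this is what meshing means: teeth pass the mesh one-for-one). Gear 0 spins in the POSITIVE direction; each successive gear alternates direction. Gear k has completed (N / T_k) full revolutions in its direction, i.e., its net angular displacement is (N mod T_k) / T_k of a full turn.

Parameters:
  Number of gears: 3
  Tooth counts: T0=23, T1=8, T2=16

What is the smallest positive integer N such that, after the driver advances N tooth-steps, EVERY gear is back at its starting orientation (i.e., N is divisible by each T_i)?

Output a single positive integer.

Answer: 368

Derivation:
Gear k returns to start when N is a multiple of T_k.
All gears at start simultaneously when N is a common multiple of [23, 8, 16]; the smallest such N is lcm(23, 8, 16).
Start: lcm = T0 = 23
Fold in T1=8: gcd(23, 8) = 1; lcm(23, 8) = 23 * 8 / 1 = 184 / 1 = 184
Fold in T2=16: gcd(184, 16) = 8; lcm(184, 16) = 184 * 16 / 8 = 2944 / 8 = 368
Full cycle length = 368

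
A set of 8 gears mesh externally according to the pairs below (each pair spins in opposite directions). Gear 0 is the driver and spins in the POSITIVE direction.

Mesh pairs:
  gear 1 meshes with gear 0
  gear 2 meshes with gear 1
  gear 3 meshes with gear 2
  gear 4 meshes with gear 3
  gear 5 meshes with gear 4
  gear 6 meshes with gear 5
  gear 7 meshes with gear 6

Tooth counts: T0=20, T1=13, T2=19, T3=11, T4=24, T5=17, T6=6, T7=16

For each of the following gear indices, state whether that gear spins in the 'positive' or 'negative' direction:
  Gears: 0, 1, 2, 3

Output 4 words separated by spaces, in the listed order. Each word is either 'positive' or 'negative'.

Gear 0 (driver): positive (depth 0)
  gear 1: meshes with gear 0 -> depth 1 -> negative (opposite of gear 0)
  gear 2: meshes with gear 1 -> depth 2 -> positive (opposite of gear 1)
  gear 3: meshes with gear 2 -> depth 3 -> negative (opposite of gear 2)
  gear 4: meshes with gear 3 -> depth 4 -> positive (opposite of gear 3)
  gear 5: meshes with gear 4 -> depth 5 -> negative (opposite of gear 4)
  gear 6: meshes with gear 5 -> depth 6 -> positive (opposite of gear 5)
  gear 7: meshes with gear 6 -> depth 7 -> negative (opposite of gear 6)
Queried indices 0, 1, 2, 3 -> positive, negative, positive, negative

Answer: positive negative positive negative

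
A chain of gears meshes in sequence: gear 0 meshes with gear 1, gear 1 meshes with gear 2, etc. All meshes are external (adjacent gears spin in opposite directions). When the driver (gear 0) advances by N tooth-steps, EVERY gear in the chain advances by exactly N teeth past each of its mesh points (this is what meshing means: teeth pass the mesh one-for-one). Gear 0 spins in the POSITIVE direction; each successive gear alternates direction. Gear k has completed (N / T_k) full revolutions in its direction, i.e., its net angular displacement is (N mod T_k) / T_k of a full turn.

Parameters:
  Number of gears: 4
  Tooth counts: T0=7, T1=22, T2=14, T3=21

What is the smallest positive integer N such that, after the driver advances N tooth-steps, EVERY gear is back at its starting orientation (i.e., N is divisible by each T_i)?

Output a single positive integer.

Gear k returns to start when N is a multiple of T_k.
All gears at start simultaneously when N is a common multiple of [7, 22, 14, 21]; the smallest such N is lcm(7, 22, 14, 21).
Start: lcm = T0 = 7
Fold in T1=22: gcd(7, 22) = 1; lcm(7, 22) = 7 * 22 / 1 = 154 / 1 = 154
Fold in T2=14: gcd(154, 14) = 14; lcm(154, 14) = 154 * 14 / 14 = 2156 / 14 = 154
Fold in T3=21: gcd(154, 21) = 7; lcm(154, 21) = 154 * 21 / 7 = 3234 / 7 = 462
Full cycle length = 462

Answer: 462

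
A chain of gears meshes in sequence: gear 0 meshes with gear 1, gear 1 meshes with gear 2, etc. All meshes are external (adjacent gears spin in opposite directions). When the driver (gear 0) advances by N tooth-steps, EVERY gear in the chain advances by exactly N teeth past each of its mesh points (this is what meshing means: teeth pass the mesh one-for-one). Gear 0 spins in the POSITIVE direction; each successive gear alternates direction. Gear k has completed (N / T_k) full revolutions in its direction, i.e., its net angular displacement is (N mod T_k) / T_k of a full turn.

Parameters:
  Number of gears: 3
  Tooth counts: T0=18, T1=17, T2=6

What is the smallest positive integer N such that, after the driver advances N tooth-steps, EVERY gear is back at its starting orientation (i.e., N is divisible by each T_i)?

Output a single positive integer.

Gear k returns to start when N is a multiple of T_k.
All gears at start simultaneously when N is a common multiple of [18, 17, 6]; the smallest such N is lcm(18, 17, 6).
Start: lcm = T0 = 18
Fold in T1=17: gcd(18, 17) = 1; lcm(18, 17) = 18 * 17 / 1 = 306 / 1 = 306
Fold in T2=6: gcd(306, 6) = 6; lcm(306, 6) = 306 * 6 / 6 = 1836 / 6 = 306
Full cycle length = 306

Answer: 306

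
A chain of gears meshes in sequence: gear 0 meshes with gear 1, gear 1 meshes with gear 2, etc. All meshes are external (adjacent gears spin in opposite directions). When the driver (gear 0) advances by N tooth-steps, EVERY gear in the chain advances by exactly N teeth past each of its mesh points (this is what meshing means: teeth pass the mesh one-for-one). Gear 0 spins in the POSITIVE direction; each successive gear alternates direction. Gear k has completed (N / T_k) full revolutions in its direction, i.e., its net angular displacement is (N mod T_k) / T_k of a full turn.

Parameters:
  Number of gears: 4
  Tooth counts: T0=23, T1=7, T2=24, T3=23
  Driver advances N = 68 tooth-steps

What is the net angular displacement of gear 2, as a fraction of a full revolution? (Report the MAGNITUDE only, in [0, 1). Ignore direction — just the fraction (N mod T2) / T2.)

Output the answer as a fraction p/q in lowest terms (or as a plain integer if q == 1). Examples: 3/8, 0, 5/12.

Chain of 4 gears, tooth counts: [23, 7, 24, 23]
  gear 0: T0=23, direction=positive, advance = 68 mod 23 = 22 teeth = 22/23 turn
  gear 1: T1=7, direction=negative, advance = 68 mod 7 = 5 teeth = 5/7 turn
  gear 2: T2=24, direction=positive, advance = 68 mod 24 = 20 teeth = 20/24 turn
  gear 3: T3=23, direction=negative, advance = 68 mod 23 = 22 teeth = 22/23 turn
Gear 2: 68 mod 24 = 20
Fraction = 20 / 24 = 5/6 (gcd(20,24)=4) = 5/6

Answer: 5/6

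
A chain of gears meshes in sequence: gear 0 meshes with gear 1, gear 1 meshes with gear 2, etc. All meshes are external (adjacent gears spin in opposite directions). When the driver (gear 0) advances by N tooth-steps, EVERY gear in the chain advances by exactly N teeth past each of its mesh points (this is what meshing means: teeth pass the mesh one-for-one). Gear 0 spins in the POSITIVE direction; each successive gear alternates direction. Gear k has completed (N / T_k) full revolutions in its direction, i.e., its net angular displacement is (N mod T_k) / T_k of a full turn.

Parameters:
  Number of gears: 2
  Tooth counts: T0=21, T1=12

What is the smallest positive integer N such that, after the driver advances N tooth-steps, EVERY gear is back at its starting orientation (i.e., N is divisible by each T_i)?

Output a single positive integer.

Answer: 84

Derivation:
Gear k returns to start when N is a multiple of T_k.
All gears at start simultaneously when N is a common multiple of [21, 12]; the smallest such N is lcm(21, 12).
Start: lcm = T0 = 21
Fold in T1=12: gcd(21, 12) = 3; lcm(21, 12) = 21 * 12 / 3 = 252 / 3 = 84
Full cycle length = 84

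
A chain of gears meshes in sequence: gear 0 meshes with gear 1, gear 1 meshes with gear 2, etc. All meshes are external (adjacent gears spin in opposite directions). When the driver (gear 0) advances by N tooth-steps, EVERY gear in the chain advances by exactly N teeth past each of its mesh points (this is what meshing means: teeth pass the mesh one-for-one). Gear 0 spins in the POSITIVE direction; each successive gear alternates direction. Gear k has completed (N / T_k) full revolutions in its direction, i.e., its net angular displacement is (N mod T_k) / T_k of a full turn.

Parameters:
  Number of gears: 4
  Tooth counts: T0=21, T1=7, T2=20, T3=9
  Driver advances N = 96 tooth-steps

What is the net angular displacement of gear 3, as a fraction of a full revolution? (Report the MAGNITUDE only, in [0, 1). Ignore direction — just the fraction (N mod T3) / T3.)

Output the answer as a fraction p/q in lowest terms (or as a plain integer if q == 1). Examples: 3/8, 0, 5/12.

Chain of 4 gears, tooth counts: [21, 7, 20, 9]
  gear 0: T0=21, direction=positive, advance = 96 mod 21 = 12 teeth = 12/21 turn
  gear 1: T1=7, direction=negative, advance = 96 mod 7 = 5 teeth = 5/7 turn
  gear 2: T2=20, direction=positive, advance = 96 mod 20 = 16 teeth = 16/20 turn
  gear 3: T3=9, direction=negative, advance = 96 mod 9 = 6 teeth = 6/9 turn
Gear 3: 96 mod 9 = 6
Fraction = 6 / 9 = 2/3 (gcd(6,9)=3) = 2/3

Answer: 2/3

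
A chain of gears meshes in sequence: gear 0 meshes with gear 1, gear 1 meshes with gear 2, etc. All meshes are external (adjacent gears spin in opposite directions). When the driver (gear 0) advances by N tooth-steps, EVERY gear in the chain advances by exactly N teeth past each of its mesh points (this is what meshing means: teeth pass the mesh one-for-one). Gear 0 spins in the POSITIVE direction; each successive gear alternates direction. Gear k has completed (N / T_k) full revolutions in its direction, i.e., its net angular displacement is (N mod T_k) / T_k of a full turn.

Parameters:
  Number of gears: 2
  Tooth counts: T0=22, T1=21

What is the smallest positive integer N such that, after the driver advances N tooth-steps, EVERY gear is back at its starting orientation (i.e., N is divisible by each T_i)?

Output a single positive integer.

Gear k returns to start when N is a multiple of T_k.
All gears at start simultaneously when N is a common multiple of [22, 21]; the smallest such N is lcm(22, 21).
Start: lcm = T0 = 22
Fold in T1=21: gcd(22, 21) = 1; lcm(22, 21) = 22 * 21 / 1 = 462 / 1 = 462
Full cycle length = 462

Answer: 462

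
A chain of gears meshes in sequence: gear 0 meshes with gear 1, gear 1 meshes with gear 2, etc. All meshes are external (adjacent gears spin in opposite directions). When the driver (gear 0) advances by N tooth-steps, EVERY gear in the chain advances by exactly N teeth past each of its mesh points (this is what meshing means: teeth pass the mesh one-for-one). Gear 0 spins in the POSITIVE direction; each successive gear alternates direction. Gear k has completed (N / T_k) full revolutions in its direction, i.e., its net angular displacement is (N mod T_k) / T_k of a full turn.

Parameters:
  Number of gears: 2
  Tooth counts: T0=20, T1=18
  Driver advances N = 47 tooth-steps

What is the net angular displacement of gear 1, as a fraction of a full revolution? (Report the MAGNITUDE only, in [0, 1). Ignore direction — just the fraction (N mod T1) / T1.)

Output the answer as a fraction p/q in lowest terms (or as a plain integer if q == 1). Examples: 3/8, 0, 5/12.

Answer: 11/18

Derivation:
Chain of 2 gears, tooth counts: [20, 18]
  gear 0: T0=20, direction=positive, advance = 47 mod 20 = 7 teeth = 7/20 turn
  gear 1: T1=18, direction=negative, advance = 47 mod 18 = 11 teeth = 11/18 turn
Gear 1: 47 mod 18 = 11
Fraction = 11 / 18 = 11/18 (gcd(11,18)=1) = 11/18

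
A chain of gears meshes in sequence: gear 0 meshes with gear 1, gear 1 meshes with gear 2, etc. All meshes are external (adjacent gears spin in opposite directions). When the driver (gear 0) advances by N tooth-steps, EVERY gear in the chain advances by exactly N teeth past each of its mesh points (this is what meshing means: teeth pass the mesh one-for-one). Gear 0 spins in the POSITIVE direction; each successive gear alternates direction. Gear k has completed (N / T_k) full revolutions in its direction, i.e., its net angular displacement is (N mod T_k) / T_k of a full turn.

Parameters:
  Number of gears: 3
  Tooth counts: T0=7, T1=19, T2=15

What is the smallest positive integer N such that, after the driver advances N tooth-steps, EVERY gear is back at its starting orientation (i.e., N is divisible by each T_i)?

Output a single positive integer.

Gear k returns to start when N is a multiple of T_k.
All gears at start simultaneously when N is a common multiple of [7, 19, 15]; the smallest such N is lcm(7, 19, 15).
Start: lcm = T0 = 7
Fold in T1=19: gcd(7, 19) = 1; lcm(7, 19) = 7 * 19 / 1 = 133 / 1 = 133
Fold in T2=15: gcd(133, 15) = 1; lcm(133, 15) = 133 * 15 / 1 = 1995 / 1 = 1995
Full cycle length = 1995

Answer: 1995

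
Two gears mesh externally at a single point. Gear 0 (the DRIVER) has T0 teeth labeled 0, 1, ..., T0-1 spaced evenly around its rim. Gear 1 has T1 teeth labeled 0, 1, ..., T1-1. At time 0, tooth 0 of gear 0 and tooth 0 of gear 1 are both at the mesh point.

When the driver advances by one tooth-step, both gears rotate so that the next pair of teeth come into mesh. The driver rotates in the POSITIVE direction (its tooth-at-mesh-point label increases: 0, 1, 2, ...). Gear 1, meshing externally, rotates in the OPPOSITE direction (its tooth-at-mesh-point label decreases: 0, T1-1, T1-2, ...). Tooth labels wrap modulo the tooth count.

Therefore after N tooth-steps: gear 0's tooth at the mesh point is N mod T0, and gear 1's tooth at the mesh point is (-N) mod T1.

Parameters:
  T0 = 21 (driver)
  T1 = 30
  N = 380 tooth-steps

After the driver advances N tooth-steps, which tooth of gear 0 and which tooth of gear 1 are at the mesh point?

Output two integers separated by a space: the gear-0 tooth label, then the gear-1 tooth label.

Gear 0 (driver, T0=21): tooth at mesh = N mod T0
  380 = 18 * 21 + 2, so 380 mod 21 = 2
  gear 0 tooth = 2
Gear 1 (driven, T1=30): tooth at mesh = (-N) mod T1
  380 = 12 * 30 + 20, so 380 mod 30 = 20
  (-380) mod 30 = (-20) mod 30 = 30 - 20 = 10
Mesh after 380 steps: gear-0 tooth 2 meets gear-1 tooth 10

Answer: 2 10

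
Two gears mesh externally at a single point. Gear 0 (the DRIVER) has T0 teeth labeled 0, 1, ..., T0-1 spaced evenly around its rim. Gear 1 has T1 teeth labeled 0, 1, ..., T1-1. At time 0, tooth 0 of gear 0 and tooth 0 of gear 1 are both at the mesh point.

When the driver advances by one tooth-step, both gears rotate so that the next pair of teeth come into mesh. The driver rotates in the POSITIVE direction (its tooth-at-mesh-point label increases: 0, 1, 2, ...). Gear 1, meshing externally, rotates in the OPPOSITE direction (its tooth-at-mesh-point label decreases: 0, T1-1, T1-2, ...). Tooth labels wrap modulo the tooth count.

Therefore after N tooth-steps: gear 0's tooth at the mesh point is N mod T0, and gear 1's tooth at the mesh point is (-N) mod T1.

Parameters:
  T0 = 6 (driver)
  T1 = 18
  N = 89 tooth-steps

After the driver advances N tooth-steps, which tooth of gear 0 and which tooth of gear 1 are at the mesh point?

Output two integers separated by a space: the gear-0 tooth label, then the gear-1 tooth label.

Gear 0 (driver, T0=6): tooth at mesh = N mod T0
  89 = 14 * 6 + 5, so 89 mod 6 = 5
  gear 0 tooth = 5
Gear 1 (driven, T1=18): tooth at mesh = (-N) mod T1
  89 = 4 * 18 + 17, so 89 mod 18 = 17
  (-89) mod 18 = (-17) mod 18 = 18 - 17 = 1
Mesh after 89 steps: gear-0 tooth 5 meets gear-1 tooth 1

Answer: 5 1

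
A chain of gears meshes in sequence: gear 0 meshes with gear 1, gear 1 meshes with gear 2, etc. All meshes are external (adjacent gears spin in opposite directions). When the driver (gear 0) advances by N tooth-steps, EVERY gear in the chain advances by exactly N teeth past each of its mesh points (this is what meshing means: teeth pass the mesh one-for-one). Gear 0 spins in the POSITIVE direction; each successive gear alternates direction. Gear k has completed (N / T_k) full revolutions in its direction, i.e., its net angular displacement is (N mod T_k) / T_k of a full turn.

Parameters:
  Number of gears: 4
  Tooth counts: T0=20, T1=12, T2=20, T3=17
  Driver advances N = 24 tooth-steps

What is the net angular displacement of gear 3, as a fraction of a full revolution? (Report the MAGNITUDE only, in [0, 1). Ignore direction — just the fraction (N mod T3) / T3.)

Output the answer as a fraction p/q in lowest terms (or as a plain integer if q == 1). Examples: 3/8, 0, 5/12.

Answer: 7/17

Derivation:
Chain of 4 gears, tooth counts: [20, 12, 20, 17]
  gear 0: T0=20, direction=positive, advance = 24 mod 20 = 4 teeth = 4/20 turn
  gear 1: T1=12, direction=negative, advance = 24 mod 12 = 0 teeth = 0/12 turn
  gear 2: T2=20, direction=positive, advance = 24 mod 20 = 4 teeth = 4/20 turn
  gear 3: T3=17, direction=negative, advance = 24 mod 17 = 7 teeth = 7/17 turn
Gear 3: 24 mod 17 = 7
Fraction = 7 / 17 = 7/17 (gcd(7,17)=1) = 7/17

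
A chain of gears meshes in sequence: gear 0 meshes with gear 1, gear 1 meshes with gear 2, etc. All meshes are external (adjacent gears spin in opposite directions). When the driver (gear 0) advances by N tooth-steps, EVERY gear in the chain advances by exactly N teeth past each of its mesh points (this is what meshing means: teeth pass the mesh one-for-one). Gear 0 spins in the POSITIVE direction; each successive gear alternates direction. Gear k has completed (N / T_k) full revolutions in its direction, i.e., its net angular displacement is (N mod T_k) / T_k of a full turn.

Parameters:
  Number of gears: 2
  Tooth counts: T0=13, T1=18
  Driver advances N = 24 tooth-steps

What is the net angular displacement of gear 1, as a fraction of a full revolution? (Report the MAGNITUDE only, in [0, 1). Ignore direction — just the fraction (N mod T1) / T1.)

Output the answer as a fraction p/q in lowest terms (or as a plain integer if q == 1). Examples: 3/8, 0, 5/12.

Chain of 2 gears, tooth counts: [13, 18]
  gear 0: T0=13, direction=positive, advance = 24 mod 13 = 11 teeth = 11/13 turn
  gear 1: T1=18, direction=negative, advance = 24 mod 18 = 6 teeth = 6/18 turn
Gear 1: 24 mod 18 = 6
Fraction = 6 / 18 = 1/3 (gcd(6,18)=6) = 1/3

Answer: 1/3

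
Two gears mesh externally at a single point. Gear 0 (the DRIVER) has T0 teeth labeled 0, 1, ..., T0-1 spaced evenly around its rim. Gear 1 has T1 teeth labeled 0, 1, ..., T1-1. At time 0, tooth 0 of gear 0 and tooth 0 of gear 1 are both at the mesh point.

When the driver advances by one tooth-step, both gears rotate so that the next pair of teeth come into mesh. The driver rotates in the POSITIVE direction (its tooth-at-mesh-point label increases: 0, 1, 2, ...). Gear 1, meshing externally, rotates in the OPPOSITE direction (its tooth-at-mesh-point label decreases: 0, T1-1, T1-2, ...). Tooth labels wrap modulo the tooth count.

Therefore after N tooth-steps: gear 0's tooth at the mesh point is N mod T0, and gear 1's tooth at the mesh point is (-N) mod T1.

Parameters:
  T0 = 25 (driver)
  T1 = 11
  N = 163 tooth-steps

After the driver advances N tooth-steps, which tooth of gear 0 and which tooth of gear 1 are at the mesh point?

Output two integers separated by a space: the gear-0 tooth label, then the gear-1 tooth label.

Answer: 13 2

Derivation:
Gear 0 (driver, T0=25): tooth at mesh = N mod T0
  163 = 6 * 25 + 13, so 163 mod 25 = 13
  gear 0 tooth = 13
Gear 1 (driven, T1=11): tooth at mesh = (-N) mod T1
  163 = 14 * 11 + 9, so 163 mod 11 = 9
  (-163) mod 11 = (-9) mod 11 = 11 - 9 = 2
Mesh after 163 steps: gear-0 tooth 13 meets gear-1 tooth 2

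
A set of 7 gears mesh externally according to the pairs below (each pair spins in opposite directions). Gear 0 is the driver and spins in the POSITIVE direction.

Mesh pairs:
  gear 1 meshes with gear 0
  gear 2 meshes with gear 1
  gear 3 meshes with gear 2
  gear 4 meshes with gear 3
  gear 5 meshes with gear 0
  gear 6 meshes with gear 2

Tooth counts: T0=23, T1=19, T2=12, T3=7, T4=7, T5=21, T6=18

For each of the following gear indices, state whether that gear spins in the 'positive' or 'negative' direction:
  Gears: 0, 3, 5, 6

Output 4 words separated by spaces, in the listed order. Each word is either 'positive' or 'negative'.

Answer: positive negative negative negative

Derivation:
Gear 0 (driver): positive (depth 0)
  gear 1: meshes with gear 0 -> depth 1 -> negative (opposite of gear 0)
  gear 2: meshes with gear 1 -> depth 2 -> positive (opposite of gear 1)
  gear 3: meshes with gear 2 -> depth 3 -> negative (opposite of gear 2)
  gear 4: meshes with gear 3 -> depth 4 -> positive (opposite of gear 3)
  gear 5: meshes with gear 0 -> depth 1 -> negative (opposite of gear 0)
  gear 6: meshes with gear 2 -> depth 3 -> negative (opposite of gear 2)
Queried indices 0, 3, 5, 6 -> positive, negative, negative, negative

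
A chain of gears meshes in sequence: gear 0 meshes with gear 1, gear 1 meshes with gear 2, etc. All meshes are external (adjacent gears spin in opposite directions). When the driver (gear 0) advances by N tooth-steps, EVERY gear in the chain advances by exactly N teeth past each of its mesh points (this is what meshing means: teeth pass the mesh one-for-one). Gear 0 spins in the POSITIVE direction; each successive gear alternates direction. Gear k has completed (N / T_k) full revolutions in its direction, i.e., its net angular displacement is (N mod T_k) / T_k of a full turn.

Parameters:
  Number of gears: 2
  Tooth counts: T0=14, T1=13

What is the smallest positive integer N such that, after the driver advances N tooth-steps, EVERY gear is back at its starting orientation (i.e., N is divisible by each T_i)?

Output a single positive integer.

Gear k returns to start when N is a multiple of T_k.
All gears at start simultaneously when N is a common multiple of [14, 13]; the smallest such N is lcm(14, 13).
Start: lcm = T0 = 14
Fold in T1=13: gcd(14, 13) = 1; lcm(14, 13) = 14 * 13 / 1 = 182 / 1 = 182
Full cycle length = 182

Answer: 182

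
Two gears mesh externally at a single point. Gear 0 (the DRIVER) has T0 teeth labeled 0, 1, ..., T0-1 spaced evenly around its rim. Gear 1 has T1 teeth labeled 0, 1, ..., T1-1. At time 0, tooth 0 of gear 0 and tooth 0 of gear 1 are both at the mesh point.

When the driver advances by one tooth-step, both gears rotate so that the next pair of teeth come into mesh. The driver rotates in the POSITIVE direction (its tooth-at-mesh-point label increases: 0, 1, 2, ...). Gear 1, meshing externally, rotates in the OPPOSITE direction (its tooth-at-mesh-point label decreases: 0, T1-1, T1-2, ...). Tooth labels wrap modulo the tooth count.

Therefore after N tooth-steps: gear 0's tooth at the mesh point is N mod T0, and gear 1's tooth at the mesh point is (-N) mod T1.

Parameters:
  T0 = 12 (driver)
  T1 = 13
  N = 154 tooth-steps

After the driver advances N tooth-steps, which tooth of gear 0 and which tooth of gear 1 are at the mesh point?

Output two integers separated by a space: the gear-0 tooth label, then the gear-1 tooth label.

Gear 0 (driver, T0=12): tooth at mesh = N mod T0
  154 = 12 * 12 + 10, so 154 mod 12 = 10
  gear 0 tooth = 10
Gear 1 (driven, T1=13): tooth at mesh = (-N) mod T1
  154 = 11 * 13 + 11, so 154 mod 13 = 11
  (-154) mod 13 = (-11) mod 13 = 13 - 11 = 2
Mesh after 154 steps: gear-0 tooth 10 meets gear-1 tooth 2

Answer: 10 2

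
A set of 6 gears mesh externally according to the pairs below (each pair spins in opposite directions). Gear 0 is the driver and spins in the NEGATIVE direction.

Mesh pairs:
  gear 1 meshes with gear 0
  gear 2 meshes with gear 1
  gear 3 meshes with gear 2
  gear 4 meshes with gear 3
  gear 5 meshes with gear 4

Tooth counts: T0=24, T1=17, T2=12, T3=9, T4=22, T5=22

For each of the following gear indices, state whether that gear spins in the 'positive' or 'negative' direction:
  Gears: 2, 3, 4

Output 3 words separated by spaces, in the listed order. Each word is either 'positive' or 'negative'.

Gear 0 (driver): negative (depth 0)
  gear 1: meshes with gear 0 -> depth 1 -> positive (opposite of gear 0)
  gear 2: meshes with gear 1 -> depth 2 -> negative (opposite of gear 1)
  gear 3: meshes with gear 2 -> depth 3 -> positive (opposite of gear 2)
  gear 4: meshes with gear 3 -> depth 4 -> negative (opposite of gear 3)
  gear 5: meshes with gear 4 -> depth 5 -> positive (opposite of gear 4)
Queried indices 2, 3, 4 -> negative, positive, negative

Answer: negative positive negative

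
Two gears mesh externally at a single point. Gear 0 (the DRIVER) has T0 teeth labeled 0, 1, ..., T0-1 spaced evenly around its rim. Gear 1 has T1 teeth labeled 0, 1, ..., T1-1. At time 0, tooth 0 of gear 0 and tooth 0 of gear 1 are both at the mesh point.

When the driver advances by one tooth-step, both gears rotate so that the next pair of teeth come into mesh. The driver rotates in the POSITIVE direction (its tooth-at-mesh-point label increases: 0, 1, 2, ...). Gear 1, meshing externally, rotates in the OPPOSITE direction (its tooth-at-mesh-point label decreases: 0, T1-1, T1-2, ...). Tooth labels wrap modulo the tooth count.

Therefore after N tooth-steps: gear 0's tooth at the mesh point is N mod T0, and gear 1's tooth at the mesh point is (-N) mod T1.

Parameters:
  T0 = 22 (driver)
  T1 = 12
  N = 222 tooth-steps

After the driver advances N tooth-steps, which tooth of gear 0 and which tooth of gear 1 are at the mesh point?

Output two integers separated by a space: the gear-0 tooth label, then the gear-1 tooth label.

Gear 0 (driver, T0=22): tooth at mesh = N mod T0
  222 = 10 * 22 + 2, so 222 mod 22 = 2
  gear 0 tooth = 2
Gear 1 (driven, T1=12): tooth at mesh = (-N) mod T1
  222 = 18 * 12 + 6, so 222 mod 12 = 6
  (-222) mod 12 = (-6) mod 12 = 12 - 6 = 6
Mesh after 222 steps: gear-0 tooth 2 meets gear-1 tooth 6

Answer: 2 6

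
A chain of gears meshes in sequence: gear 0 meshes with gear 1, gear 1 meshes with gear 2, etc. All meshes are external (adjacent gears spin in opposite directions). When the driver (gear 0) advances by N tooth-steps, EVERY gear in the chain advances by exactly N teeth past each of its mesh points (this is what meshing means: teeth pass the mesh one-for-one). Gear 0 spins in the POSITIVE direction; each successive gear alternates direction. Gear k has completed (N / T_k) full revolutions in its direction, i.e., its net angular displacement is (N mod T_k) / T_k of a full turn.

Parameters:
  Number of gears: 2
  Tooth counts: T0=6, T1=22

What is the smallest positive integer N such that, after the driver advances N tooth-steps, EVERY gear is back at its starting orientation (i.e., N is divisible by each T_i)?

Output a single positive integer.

Answer: 66

Derivation:
Gear k returns to start when N is a multiple of T_k.
All gears at start simultaneously when N is a common multiple of [6, 22]; the smallest such N is lcm(6, 22).
Start: lcm = T0 = 6
Fold in T1=22: gcd(6, 22) = 2; lcm(6, 22) = 6 * 22 / 2 = 132 / 2 = 66
Full cycle length = 66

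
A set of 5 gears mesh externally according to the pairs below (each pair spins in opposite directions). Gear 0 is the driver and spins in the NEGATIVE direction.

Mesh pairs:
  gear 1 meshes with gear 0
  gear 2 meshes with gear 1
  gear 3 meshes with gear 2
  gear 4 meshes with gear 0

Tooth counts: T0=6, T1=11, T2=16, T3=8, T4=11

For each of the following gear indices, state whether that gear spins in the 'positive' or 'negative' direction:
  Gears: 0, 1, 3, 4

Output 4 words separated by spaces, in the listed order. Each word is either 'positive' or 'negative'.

Gear 0 (driver): negative (depth 0)
  gear 1: meshes with gear 0 -> depth 1 -> positive (opposite of gear 0)
  gear 2: meshes with gear 1 -> depth 2 -> negative (opposite of gear 1)
  gear 3: meshes with gear 2 -> depth 3 -> positive (opposite of gear 2)
  gear 4: meshes with gear 0 -> depth 1 -> positive (opposite of gear 0)
Queried indices 0, 1, 3, 4 -> negative, positive, positive, positive

Answer: negative positive positive positive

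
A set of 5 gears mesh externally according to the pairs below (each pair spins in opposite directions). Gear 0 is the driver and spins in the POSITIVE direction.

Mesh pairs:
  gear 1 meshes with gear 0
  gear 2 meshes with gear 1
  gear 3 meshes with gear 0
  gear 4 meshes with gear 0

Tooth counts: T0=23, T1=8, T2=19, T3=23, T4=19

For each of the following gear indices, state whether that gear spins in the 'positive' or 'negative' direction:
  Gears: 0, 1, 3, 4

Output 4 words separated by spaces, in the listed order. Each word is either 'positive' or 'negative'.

Answer: positive negative negative negative

Derivation:
Gear 0 (driver): positive (depth 0)
  gear 1: meshes with gear 0 -> depth 1 -> negative (opposite of gear 0)
  gear 2: meshes with gear 1 -> depth 2 -> positive (opposite of gear 1)
  gear 3: meshes with gear 0 -> depth 1 -> negative (opposite of gear 0)
  gear 4: meshes with gear 0 -> depth 1 -> negative (opposite of gear 0)
Queried indices 0, 1, 3, 4 -> positive, negative, negative, negative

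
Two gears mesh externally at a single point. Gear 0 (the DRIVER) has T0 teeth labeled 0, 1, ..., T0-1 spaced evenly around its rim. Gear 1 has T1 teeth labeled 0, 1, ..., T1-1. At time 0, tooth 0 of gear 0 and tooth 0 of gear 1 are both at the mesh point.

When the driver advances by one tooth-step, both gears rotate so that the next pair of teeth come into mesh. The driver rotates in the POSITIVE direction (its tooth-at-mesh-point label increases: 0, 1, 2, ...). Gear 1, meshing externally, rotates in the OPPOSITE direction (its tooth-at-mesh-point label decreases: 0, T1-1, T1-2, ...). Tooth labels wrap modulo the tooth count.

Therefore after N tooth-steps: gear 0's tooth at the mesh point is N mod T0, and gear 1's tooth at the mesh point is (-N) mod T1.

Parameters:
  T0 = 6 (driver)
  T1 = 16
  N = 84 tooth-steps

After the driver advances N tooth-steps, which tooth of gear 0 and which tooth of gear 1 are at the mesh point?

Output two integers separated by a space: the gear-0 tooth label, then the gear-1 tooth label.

Gear 0 (driver, T0=6): tooth at mesh = N mod T0
  84 = 14 * 6 + 0, so 84 mod 6 = 0
  gear 0 tooth = 0
Gear 1 (driven, T1=16): tooth at mesh = (-N) mod T1
  84 = 5 * 16 + 4, so 84 mod 16 = 4
  (-84) mod 16 = (-4) mod 16 = 16 - 4 = 12
Mesh after 84 steps: gear-0 tooth 0 meets gear-1 tooth 12

Answer: 0 12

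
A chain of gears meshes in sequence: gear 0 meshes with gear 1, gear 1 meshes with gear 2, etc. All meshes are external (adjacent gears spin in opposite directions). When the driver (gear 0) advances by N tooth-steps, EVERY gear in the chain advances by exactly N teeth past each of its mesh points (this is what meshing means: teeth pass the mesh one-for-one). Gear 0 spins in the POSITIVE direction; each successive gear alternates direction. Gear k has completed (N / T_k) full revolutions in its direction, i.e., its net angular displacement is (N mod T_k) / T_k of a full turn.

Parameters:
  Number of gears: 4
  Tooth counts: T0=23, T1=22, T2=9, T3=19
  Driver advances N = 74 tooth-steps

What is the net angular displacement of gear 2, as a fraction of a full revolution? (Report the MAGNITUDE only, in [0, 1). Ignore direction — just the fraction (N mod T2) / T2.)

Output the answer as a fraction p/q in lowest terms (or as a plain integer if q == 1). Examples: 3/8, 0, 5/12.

Answer: 2/9

Derivation:
Chain of 4 gears, tooth counts: [23, 22, 9, 19]
  gear 0: T0=23, direction=positive, advance = 74 mod 23 = 5 teeth = 5/23 turn
  gear 1: T1=22, direction=negative, advance = 74 mod 22 = 8 teeth = 8/22 turn
  gear 2: T2=9, direction=positive, advance = 74 mod 9 = 2 teeth = 2/9 turn
  gear 3: T3=19, direction=negative, advance = 74 mod 19 = 17 teeth = 17/19 turn
Gear 2: 74 mod 9 = 2
Fraction = 2 / 9 = 2/9 (gcd(2,9)=1) = 2/9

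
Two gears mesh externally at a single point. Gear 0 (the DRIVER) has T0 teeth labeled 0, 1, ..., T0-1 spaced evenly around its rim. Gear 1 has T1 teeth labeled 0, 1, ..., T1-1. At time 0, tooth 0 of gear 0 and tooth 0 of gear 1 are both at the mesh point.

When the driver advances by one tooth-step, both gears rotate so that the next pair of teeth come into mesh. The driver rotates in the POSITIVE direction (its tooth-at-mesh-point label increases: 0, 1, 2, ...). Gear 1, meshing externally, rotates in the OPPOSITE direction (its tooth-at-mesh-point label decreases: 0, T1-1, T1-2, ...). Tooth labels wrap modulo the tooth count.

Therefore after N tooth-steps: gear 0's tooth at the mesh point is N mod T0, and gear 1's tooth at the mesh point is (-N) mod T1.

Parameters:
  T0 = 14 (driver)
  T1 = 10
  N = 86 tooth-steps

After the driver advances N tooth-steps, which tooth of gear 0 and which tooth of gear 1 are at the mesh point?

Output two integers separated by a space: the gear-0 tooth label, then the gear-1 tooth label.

Gear 0 (driver, T0=14): tooth at mesh = N mod T0
  86 = 6 * 14 + 2, so 86 mod 14 = 2
  gear 0 tooth = 2
Gear 1 (driven, T1=10): tooth at mesh = (-N) mod T1
  86 = 8 * 10 + 6, so 86 mod 10 = 6
  (-86) mod 10 = (-6) mod 10 = 10 - 6 = 4
Mesh after 86 steps: gear-0 tooth 2 meets gear-1 tooth 4

Answer: 2 4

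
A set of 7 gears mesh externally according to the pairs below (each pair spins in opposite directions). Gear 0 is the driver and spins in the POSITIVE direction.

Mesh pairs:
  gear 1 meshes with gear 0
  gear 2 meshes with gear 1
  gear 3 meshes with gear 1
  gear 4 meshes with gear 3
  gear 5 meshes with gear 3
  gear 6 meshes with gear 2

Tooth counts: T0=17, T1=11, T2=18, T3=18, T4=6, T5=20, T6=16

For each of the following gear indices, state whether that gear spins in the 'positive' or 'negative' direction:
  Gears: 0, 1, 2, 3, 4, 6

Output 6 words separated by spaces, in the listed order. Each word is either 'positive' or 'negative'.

Gear 0 (driver): positive (depth 0)
  gear 1: meshes with gear 0 -> depth 1 -> negative (opposite of gear 0)
  gear 2: meshes with gear 1 -> depth 2 -> positive (opposite of gear 1)
  gear 3: meshes with gear 1 -> depth 2 -> positive (opposite of gear 1)
  gear 4: meshes with gear 3 -> depth 3 -> negative (opposite of gear 3)
  gear 5: meshes with gear 3 -> depth 3 -> negative (opposite of gear 3)
  gear 6: meshes with gear 2 -> depth 3 -> negative (opposite of gear 2)
Queried indices 0, 1, 2, 3, 4, 6 -> positive, negative, positive, positive, negative, negative

Answer: positive negative positive positive negative negative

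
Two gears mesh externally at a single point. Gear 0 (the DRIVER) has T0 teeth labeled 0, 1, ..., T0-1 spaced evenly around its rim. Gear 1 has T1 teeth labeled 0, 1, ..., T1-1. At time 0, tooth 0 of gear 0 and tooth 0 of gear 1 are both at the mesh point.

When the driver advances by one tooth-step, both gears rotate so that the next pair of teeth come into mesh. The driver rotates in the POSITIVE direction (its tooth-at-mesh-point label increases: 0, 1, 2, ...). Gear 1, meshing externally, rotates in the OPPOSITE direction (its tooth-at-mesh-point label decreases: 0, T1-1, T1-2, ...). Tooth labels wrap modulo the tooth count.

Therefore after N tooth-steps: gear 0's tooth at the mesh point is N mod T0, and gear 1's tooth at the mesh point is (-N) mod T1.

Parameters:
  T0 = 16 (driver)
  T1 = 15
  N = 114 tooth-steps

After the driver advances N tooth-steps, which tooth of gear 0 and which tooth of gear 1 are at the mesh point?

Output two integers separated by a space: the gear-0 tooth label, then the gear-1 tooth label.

Answer: 2 6

Derivation:
Gear 0 (driver, T0=16): tooth at mesh = N mod T0
  114 = 7 * 16 + 2, so 114 mod 16 = 2
  gear 0 tooth = 2
Gear 1 (driven, T1=15): tooth at mesh = (-N) mod T1
  114 = 7 * 15 + 9, so 114 mod 15 = 9
  (-114) mod 15 = (-9) mod 15 = 15 - 9 = 6
Mesh after 114 steps: gear-0 tooth 2 meets gear-1 tooth 6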